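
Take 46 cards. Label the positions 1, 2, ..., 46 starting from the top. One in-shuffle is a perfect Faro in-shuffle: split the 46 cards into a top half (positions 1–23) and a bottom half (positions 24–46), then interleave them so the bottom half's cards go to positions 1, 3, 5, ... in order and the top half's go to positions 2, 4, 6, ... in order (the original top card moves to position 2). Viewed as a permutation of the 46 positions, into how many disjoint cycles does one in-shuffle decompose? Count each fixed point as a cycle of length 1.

2

Trace each unvisited position around until it returns:
(1 2 4 8 16 32 ... len 23) (5 10 20 40 33 19 ... len 23)
2 cycles in total.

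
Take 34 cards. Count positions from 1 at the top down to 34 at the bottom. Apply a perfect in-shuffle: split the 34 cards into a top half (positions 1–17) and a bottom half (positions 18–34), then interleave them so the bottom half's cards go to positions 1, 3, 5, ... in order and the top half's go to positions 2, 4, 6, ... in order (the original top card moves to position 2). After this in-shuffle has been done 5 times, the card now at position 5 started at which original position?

Work backwards from position 5, undoing one in-shuffle at a time:
5 ← 20 ← 10 ← 5 ← 20 ← 10
So the card now at position 5 started at position 10.

10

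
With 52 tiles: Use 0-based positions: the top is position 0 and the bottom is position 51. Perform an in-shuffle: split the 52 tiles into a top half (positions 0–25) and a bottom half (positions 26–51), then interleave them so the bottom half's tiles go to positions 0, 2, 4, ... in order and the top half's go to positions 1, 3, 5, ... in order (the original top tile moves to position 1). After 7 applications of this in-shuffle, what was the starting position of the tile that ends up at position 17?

Work backwards from position 17, undoing one in-shuffle at a time:
17 ← 8 ← 30 ← 41 ← 20 ← 36 ← 44 ← 48
So the tile now at position 17 started at position 48.

48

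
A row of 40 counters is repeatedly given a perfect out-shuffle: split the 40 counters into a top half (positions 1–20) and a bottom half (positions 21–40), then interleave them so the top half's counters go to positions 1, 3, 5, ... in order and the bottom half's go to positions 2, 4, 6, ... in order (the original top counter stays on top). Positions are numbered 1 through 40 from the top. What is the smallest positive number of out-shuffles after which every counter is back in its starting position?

The out-shuffle permutes the 40 positions with cycle lengths [1, 1, 2, 12, 12, 12].
Every counter is home exactly when every cycle has completed a whole number of laps, i.e. after lcm(1, 2, 12) = 12 out-shuffles.

12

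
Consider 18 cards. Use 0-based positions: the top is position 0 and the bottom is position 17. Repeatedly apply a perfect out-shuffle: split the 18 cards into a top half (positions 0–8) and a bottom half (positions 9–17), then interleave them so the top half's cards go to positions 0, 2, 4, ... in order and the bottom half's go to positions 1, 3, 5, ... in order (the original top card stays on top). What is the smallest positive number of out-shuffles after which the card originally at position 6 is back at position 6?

8

Follow position 6 under repeated out-shuffles:
6 → 12 → 7 → 14 → 11 → 5 → 10 → 3 → 6
It first returns after 8 out-shuffles.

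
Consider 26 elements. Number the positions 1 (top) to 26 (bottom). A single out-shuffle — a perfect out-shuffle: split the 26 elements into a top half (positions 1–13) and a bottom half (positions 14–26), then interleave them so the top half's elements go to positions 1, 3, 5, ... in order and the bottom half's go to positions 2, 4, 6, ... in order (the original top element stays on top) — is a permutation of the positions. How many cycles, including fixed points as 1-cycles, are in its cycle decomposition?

Trace each unvisited position around until it returns:
(1) (2 3 5 9 17 8 ... len 20) (6 11 21 16) (26)
4 cycles in total.

4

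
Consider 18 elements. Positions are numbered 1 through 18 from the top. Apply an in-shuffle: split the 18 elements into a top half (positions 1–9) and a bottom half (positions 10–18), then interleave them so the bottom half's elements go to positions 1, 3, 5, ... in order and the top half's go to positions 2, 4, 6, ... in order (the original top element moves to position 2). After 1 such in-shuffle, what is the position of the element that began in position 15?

Track the element's position through each in-shuffle:
15 → 11

11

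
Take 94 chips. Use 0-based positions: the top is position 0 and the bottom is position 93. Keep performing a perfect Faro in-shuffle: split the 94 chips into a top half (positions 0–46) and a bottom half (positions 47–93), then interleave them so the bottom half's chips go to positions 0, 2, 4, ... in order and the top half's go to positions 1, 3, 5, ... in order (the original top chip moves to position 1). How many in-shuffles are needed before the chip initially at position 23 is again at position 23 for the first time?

36

Follow position 23 under repeated in-shuffles:
23 → 47 → 0 → 1 → 3 → 7 → 15 → 31 → ... → 23 (length 36)
It first returns after 36 in-shuffles.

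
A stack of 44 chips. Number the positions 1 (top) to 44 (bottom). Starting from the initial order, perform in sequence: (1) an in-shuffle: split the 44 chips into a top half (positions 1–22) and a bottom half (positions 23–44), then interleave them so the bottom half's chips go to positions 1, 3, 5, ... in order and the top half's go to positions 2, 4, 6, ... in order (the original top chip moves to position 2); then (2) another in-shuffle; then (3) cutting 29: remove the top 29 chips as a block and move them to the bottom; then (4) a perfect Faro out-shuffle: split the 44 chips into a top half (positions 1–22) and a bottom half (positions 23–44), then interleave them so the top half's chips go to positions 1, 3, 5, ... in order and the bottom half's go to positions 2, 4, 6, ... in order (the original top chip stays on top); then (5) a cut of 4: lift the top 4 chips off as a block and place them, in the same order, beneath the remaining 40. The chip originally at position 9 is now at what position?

9

Track the chip from position 9 forward through each operation:
  after op 1 (in-shuffle): 9 → 18
  after op 2 (in-shuffle): 18 → 36
  after op 3 (cut 29): 36 → 7
  after op 4 (out-shuffle): 7 → 13
  after op 5 (cut 4): 13 → 9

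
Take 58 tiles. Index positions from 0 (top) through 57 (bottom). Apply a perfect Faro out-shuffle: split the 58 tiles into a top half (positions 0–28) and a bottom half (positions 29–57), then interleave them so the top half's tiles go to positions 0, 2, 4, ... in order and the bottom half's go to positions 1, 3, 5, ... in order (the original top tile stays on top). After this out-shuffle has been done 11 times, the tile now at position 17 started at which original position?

10

Work backwards from position 17, undoing one out-shuffle at a time:
17 ← 37 ← 47 ← 52 ← 26 ← 13 ← 35 ← 46 ← 23 ← 40 ← 20 ← 10
So the tile now at position 17 started at position 10.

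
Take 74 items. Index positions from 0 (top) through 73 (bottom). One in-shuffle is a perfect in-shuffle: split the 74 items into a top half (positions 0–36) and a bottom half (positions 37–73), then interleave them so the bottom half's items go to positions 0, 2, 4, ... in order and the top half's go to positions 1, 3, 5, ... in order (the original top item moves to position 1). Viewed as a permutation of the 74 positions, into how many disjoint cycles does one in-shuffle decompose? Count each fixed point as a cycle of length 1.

Trace each unvisited position around until it returns:
(0 1 3 7 15 31 ... len 20) (2 5 11 23 47 20 ... len 20) (4 9 19 39) (6 13 27 55 36 73 ... len 20) (14 29 59 44) (24 49) (34 69 64 54)
7 cycles in total.

7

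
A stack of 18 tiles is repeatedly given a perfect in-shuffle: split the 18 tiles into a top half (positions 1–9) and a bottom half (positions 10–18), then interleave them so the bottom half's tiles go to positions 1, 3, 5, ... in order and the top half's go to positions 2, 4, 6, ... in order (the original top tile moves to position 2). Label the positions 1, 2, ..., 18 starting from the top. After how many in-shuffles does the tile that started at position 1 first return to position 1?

18

Follow position 1 under repeated in-shuffles:
1 → 2 → 4 → 8 → 16 → 13 → 7 → 14 → 9 → 18 → 17 → 15 → 11 → 3 → 6 → 12 → 5 → 10 → 1
It first returns after 18 in-shuffles.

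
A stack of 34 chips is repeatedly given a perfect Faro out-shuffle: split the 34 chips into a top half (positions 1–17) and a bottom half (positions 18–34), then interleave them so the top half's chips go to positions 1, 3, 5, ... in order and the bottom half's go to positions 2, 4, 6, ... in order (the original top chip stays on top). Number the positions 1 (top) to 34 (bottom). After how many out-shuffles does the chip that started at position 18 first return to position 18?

Follow position 18 under repeated out-shuffles:
18 → 2 → 3 → 5 → 9 → 17 → 33 → 32 → 30 → 26 → 18
It first returns after 10 out-shuffles.

10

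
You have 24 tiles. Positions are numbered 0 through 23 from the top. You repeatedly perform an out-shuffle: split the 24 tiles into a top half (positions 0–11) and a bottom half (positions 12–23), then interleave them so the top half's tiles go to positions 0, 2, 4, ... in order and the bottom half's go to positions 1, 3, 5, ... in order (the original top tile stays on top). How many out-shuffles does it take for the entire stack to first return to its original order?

11

The out-shuffle permutes the 24 positions with cycle lengths [1, 1, 11, 11].
Every tile is home exactly when every cycle has completed a whole number of laps, i.e. after lcm(1, 11) = 11 out-shuffles.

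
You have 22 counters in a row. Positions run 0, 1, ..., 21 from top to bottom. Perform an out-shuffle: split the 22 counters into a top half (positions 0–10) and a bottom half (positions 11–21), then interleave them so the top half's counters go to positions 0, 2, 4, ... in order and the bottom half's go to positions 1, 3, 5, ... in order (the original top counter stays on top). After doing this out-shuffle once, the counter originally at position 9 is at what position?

Track the counter's position through each out-shuffle:
9 → 18

18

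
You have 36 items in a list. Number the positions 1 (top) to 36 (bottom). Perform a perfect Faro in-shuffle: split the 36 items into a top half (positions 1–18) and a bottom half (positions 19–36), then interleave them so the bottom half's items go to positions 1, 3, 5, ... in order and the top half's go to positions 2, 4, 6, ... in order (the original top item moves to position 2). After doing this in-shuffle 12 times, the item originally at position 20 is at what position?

2

Track the item's position through each in-shuffle:
20 → 3 → 6 → 12 → 24 → 11 → 22 → 7 → 14 → 28 → 19 → 1 → 2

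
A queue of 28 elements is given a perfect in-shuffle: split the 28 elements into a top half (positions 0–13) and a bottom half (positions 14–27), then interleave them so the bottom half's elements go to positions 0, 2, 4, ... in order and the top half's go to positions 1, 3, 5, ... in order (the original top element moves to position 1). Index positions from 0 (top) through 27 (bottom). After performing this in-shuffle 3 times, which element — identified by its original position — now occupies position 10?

Work backwards from position 10, undoing one in-shuffle at a time:
10 ← 19 ← 9 ← 4
So the element now at position 10 started at position 4.

4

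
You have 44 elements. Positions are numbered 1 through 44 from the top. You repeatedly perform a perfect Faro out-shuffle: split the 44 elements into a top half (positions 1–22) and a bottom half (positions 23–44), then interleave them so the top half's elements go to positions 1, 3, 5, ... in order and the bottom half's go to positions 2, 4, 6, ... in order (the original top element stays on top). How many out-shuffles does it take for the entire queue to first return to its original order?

The out-shuffle permutes the 44 positions with cycle lengths [1, 1, 14, 14, 14].
Every element is home exactly when every cycle has completed a whole number of laps, i.e. after lcm(1, 14) = 14 out-shuffles.

14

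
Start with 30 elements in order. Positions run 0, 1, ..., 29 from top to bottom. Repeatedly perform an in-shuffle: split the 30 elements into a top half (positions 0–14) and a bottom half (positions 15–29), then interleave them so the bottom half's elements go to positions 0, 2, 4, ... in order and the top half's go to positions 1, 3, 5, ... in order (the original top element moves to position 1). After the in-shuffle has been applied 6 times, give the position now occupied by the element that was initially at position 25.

20

Track the element's position through each in-shuffle:
25 → 20 → 10 → 21 → 12 → 25 → 20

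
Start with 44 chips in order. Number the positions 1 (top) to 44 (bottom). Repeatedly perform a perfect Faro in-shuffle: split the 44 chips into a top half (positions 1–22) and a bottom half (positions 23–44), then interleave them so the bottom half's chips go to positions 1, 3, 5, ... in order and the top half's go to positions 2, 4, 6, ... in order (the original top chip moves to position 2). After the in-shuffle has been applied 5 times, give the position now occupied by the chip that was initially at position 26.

Track the chip's position through each in-shuffle:
26 → 7 → 14 → 28 → 11 → 22

22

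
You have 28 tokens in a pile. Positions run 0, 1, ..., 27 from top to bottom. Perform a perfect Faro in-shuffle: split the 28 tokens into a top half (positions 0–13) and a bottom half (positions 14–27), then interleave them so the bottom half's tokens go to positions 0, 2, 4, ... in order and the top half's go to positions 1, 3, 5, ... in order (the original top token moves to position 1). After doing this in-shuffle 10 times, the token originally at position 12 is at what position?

Track the token's position through each in-shuffle:
12 → 25 → 22 → 16 → 4 → 9 → 19 → 10 → 21 → 14 → 0

0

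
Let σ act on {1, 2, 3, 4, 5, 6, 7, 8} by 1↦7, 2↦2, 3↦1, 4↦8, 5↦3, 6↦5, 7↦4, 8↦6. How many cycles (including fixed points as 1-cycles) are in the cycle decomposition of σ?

Cycle decomposition: (1 7 4 8 6 5 3) (2).
2 cycles.

2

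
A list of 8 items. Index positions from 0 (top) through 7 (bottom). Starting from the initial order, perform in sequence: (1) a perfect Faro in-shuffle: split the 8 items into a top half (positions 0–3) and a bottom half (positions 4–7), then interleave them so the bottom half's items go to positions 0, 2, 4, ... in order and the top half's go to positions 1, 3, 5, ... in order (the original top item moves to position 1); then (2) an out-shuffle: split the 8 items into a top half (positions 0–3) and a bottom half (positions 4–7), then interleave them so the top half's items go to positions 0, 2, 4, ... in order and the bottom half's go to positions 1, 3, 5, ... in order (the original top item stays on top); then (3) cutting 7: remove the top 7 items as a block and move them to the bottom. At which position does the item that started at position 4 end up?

Track the item from position 4 forward through each operation:
  after op 1 (in-shuffle): 4 → 0
  after op 2 (out-shuffle): 0 → 0
  after op 3 (cut 7): 0 → 1

1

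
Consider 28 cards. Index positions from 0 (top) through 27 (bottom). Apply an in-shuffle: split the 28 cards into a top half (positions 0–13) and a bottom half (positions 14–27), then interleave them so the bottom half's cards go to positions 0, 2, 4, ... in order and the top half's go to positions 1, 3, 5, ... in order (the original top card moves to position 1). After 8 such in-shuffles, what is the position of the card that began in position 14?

Track the card's position through each in-shuffle:
14 → 0 → 1 → 3 → 7 → 15 → 2 → 5 → 11

11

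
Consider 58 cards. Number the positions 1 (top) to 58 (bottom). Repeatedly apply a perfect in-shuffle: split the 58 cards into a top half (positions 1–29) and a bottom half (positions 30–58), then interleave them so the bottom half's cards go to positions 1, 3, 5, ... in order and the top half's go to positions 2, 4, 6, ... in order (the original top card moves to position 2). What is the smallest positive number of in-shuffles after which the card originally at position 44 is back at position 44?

Follow position 44 under repeated in-shuffles:
44 → 29 → 58 → 57 → 55 → 51 → 43 → 27 → ... → 44 (length 58)
It first returns after 58 in-shuffles.

58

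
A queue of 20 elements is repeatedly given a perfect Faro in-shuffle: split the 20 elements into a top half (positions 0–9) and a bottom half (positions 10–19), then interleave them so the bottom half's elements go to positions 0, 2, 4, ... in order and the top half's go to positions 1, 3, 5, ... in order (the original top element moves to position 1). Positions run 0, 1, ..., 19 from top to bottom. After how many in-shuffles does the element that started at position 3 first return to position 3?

Follow position 3 under repeated in-shuffles:
3 → 7 → 15 → 10 → 0 → 1 → 3
It first returns after 6 in-shuffles.

6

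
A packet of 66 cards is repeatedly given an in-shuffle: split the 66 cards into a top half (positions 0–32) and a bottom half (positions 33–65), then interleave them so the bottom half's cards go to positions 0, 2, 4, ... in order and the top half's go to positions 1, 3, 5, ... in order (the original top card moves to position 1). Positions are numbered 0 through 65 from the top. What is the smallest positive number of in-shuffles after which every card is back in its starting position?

The in-shuffle permutes the 66 positions with cycle lengths [66].
Every card is home exactly when every cycle has completed a whole number of laps, i.e. after lcm(66) = 66 in-shuffles.

66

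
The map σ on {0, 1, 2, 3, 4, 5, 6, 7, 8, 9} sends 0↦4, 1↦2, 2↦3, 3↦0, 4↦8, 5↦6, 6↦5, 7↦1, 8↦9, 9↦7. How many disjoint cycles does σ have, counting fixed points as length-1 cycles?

Cycle decomposition: (0 4 8 9 7 1 2 3) (5 6).
2 cycles.

2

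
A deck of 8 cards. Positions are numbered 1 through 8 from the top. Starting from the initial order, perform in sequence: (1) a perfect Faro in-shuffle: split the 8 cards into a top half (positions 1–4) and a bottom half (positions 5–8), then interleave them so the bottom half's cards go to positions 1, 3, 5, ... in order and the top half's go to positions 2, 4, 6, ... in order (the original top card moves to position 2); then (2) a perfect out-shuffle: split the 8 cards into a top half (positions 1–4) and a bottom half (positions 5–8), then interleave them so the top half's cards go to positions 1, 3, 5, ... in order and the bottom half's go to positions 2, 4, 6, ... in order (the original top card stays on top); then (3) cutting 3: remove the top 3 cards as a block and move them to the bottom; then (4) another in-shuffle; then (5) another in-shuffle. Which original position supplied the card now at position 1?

7

Undo the operations in reverse order, starting from position 1:
  undo op 5 (in-shuffle, from bottom half): 1 ← 5
  undo op 4 (in-shuffle, from bottom half): 5 ← 7
  undo op 3 (cut 3): 7 ← 2
  undo op 2 (out-shuffle, from bottom half): 2 ← 5
  undo op 1 (in-shuffle, from bottom half): 5 ← 7
So the card at position 1 came from original position 7.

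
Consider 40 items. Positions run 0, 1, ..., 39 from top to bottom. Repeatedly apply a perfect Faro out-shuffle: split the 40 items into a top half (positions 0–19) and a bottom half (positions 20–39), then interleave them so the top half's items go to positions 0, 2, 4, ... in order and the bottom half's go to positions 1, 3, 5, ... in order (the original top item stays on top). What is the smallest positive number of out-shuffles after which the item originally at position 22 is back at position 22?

12

Follow position 22 under repeated out-shuffles:
22 → 5 → 10 → 20 → 1 → 2 → 4 → 8 → 16 → 32 → 25 → 11 → 22
It first returns after 12 out-shuffles.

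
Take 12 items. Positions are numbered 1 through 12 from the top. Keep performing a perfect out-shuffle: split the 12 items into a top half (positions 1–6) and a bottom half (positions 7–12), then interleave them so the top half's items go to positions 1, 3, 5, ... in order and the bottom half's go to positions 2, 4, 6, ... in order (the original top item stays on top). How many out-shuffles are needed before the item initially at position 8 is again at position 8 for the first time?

Follow position 8 under repeated out-shuffles:
8 → 4 → 7 → 2 → 3 → 5 → 9 → 6 → 11 → 10 → 8
It first returns after 10 out-shuffles.

10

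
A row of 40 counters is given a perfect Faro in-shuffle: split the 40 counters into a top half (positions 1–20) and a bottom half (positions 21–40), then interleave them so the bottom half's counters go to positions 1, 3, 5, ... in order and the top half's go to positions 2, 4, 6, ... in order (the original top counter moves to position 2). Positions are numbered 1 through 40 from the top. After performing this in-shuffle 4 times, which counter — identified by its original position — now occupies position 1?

Work backwards from position 1, undoing one in-shuffle at a time:
1 ← 21 ← 31 ← 36 ← 18
So the counter now at position 1 started at position 18.

18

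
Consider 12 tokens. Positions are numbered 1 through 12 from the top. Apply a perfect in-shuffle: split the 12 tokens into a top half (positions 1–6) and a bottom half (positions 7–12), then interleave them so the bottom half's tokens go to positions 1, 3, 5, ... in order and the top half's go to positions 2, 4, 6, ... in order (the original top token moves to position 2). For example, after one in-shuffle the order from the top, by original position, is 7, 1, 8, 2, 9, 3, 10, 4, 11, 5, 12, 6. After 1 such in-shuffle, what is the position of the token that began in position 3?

Track the token's position through each in-shuffle:
3 → 6

6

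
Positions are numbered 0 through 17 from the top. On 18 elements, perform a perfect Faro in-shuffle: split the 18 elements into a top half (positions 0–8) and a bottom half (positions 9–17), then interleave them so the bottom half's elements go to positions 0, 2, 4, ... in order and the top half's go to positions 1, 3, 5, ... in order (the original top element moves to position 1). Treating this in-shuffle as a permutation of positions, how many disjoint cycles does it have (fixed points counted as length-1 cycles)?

Trace each unvisited position around until it returns:
(0 1 3 7 15 12 ... len 18)
1 cycle in total.

1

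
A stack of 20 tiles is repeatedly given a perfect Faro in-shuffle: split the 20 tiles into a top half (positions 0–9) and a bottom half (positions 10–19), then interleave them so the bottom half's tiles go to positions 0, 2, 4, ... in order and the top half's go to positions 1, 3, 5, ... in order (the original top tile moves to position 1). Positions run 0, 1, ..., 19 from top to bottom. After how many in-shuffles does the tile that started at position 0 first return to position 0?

Follow position 0 under repeated in-shuffles:
0 → 1 → 3 → 7 → 15 → 10 → 0
It first returns after 6 in-shuffles.

6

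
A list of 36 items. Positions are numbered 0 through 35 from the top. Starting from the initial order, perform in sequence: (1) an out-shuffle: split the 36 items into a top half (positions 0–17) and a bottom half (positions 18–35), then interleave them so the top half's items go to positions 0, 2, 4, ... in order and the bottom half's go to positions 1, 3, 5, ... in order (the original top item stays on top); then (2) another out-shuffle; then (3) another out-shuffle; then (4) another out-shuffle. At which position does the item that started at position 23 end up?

Track the item from position 23 forward through each operation:
  after op 1 (out-shuffle): 23 → 11
  after op 2 (out-shuffle): 11 → 22
  after op 3 (out-shuffle): 22 → 9
  after op 4 (out-shuffle): 9 → 18

18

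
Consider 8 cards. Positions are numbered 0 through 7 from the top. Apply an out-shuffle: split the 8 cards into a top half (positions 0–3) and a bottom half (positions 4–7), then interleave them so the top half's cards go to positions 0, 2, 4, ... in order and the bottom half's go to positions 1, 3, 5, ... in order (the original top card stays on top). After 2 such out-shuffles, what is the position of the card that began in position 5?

6

Track the card's position through each out-shuffle:
5 → 3 → 6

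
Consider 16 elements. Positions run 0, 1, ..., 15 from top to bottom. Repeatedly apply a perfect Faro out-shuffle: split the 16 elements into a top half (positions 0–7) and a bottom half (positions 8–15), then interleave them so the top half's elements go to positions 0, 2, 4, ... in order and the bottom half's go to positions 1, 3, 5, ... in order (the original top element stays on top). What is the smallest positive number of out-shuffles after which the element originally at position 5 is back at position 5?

Follow position 5 under repeated out-shuffles:
5 → 10 → 5
It first returns after 2 out-shuffles.

2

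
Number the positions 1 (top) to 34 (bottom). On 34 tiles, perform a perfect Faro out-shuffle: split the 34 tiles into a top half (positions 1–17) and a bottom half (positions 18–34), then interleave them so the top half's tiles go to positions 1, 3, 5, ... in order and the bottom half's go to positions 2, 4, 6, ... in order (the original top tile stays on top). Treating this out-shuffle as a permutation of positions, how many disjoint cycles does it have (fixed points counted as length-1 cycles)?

Trace each unvisited position around until it returns:
(1) (2 3 5 9 17 33 32 30 26 18) (4 7 13 25 16 31 28 22 10 19) (6 11 21 8 15 29 24 14 27 20) (12 23) (34)
6 cycles in total.

6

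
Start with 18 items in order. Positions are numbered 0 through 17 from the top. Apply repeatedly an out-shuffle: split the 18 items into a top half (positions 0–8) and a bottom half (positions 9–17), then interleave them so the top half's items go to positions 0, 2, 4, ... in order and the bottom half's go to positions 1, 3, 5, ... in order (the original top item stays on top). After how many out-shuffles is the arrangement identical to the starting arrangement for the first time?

8

The out-shuffle permutes the 18 positions with cycle lengths [1, 1, 8, 8].
Every item is home exactly when every cycle has completed a whole number of laps, i.e. after lcm(1, 8) = 8 out-shuffles.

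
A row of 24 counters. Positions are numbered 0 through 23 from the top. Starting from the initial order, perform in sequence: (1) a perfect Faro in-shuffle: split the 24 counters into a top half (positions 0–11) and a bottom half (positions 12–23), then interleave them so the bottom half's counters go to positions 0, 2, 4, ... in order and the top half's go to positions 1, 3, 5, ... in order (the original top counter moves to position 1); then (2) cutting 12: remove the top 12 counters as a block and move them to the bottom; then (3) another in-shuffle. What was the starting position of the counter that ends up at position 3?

6

Undo the operations in reverse order, starting from position 3:
  undo op 3 (in-shuffle, from top half): 3 ← 1
  undo op 2 (cut 12): 1 ← 13
  undo op 1 (in-shuffle, from top half): 13 ← 6
So the counter at position 3 came from original position 6.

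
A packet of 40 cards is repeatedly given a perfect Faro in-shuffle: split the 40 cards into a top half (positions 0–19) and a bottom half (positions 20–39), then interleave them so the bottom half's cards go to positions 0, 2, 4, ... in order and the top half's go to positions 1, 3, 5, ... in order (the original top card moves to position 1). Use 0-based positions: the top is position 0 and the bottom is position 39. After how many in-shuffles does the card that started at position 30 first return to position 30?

20

Follow position 30 under repeated in-shuffles:
30 → 20 → 0 → 1 → 3 → 7 → 15 → 31 → 22 → 4 → 9 → 19 → 39 → 38 → 36 → 32 → 24 → 8 → 17 → 35 → 30
It first returns after 20 in-shuffles.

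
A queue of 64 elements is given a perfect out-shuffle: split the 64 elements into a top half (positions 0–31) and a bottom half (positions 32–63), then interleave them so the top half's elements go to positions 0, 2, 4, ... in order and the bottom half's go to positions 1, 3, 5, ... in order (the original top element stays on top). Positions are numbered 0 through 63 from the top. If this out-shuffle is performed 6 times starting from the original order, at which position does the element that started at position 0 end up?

0

Position 0 is a fixed point of every out-shuffle, so the element never moves.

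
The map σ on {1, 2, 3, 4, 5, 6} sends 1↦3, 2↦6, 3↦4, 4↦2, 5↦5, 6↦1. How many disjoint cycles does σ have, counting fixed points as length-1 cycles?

Cycle decomposition: (1 3 4 2 6) (5).
2 cycles.

2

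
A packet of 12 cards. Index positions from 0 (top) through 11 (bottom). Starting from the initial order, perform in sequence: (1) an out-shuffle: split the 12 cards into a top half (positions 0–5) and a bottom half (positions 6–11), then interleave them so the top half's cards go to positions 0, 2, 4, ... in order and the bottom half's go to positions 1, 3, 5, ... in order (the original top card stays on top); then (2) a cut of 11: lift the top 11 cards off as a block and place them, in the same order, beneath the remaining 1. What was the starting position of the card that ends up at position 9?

Undo the operations in reverse order, starting from position 9:
  undo op 2 (cut 11): 9 ← 8
  undo op 1 (out-shuffle, from top half): 8 ← 4
So the card at position 9 came from original position 4.

4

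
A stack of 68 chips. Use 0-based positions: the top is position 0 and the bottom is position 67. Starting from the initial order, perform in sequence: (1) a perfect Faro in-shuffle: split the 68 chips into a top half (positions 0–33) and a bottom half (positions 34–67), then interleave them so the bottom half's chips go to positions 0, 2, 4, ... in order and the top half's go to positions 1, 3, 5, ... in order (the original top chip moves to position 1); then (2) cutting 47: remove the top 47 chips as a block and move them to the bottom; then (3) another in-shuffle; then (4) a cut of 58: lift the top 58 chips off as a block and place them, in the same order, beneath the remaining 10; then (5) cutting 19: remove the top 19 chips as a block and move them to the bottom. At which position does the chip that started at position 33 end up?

32

Track the chip from position 33 forward through each operation:
  after op 1 (in-shuffle): 33 → 67
  after op 2 (cut 47): 67 → 20
  after op 3 (in-shuffle): 20 → 41
  after op 4 (cut 58): 41 → 51
  after op 5 (cut 19): 51 → 32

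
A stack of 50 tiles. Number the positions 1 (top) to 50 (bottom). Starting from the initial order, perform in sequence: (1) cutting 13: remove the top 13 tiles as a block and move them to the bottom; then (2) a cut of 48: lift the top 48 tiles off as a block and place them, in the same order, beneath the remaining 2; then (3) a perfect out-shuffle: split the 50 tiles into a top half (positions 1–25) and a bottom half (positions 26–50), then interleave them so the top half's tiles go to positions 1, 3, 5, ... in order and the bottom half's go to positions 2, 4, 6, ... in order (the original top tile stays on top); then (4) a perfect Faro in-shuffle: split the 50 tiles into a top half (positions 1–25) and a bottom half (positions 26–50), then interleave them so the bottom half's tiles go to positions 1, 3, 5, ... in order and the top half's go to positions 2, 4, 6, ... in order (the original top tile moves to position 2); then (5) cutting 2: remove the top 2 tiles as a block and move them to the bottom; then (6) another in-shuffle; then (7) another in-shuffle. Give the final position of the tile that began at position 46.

50

Track the tile from position 46 forward through each operation:
  after op 1 (cut 13): 46 → 33
  after op 2 (cut 48): 33 → 35
  after op 3 (out-shuffle): 35 → 20
  after op 4 (in-shuffle): 20 → 40
  after op 5 (cut 2): 40 → 38
  after op 6 (in-shuffle): 38 → 25
  after op 7 (in-shuffle): 25 → 50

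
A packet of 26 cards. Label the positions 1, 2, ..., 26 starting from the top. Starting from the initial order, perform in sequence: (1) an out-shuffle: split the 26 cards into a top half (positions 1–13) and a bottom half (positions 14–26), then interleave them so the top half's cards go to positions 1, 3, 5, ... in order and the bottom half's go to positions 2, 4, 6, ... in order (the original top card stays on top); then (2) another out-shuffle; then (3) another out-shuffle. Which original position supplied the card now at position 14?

Undo the operations in reverse order, starting from position 14:
  undo op 3 (out-shuffle, from bottom half): 14 ← 20
  undo op 2 (out-shuffle, from bottom half): 20 ← 23
  undo op 1 (out-shuffle, from top half): 23 ← 12
So the card at position 14 came from original position 12.

12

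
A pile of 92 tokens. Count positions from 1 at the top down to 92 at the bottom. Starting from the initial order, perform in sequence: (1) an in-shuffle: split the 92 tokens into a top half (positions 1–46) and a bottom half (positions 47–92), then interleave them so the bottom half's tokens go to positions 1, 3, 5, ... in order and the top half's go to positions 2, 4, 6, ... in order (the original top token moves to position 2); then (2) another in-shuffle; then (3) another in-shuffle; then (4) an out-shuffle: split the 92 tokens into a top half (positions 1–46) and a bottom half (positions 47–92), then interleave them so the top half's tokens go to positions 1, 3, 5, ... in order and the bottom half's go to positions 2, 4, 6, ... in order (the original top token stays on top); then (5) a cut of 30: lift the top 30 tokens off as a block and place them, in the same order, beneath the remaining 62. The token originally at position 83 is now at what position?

87

Track the token from position 83 forward through each operation:
  after op 1 (in-shuffle): 83 → 73
  after op 2 (in-shuffle): 73 → 53
  after op 3 (in-shuffle): 53 → 13
  after op 4 (out-shuffle): 13 → 25
  after op 5 (cut 30): 25 → 87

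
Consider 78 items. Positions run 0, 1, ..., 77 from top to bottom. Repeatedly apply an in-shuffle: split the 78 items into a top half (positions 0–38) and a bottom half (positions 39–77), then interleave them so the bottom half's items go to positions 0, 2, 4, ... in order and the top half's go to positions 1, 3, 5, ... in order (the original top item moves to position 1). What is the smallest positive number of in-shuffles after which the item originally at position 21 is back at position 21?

Follow position 21 under repeated in-shuffles:
21 → 43 → 8 → 17 → 35 → 71 → 64 → 50 → ... → 21 (length 39)
It first returns after 39 in-shuffles.

39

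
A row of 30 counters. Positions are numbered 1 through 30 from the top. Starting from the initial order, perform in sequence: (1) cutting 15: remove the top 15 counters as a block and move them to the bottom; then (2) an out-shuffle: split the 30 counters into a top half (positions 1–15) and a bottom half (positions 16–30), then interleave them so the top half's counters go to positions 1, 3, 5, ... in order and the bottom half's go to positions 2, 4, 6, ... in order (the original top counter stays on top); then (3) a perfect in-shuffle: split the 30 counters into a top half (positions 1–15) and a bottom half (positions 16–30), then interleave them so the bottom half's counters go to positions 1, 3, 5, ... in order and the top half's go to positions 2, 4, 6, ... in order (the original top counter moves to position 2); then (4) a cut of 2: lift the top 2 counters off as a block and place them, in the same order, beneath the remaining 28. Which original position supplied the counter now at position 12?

19

Undo the operations in reverse order, starting from position 12:
  undo op 4 (cut 2): 12 ← 14
  undo op 3 (in-shuffle, from top half): 14 ← 7
  undo op 2 (out-shuffle, from top half): 7 ← 4
  undo op 1 (cut 15): 4 ← 19
So the counter at position 12 came from original position 19.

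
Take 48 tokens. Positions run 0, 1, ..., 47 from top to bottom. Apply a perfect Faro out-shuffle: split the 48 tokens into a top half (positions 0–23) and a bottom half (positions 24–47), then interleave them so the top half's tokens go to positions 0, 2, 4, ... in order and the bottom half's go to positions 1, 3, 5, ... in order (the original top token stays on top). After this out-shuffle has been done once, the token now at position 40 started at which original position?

20

Work backwards from position 40, undoing one out-shuffle at a time:
40 ← 20
So the token now at position 40 started at position 20.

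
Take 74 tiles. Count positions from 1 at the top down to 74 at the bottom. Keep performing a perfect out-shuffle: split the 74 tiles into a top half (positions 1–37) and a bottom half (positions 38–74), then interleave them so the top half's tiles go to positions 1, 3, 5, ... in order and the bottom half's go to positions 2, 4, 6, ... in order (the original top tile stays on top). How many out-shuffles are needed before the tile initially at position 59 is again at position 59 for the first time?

9

Follow position 59 under repeated out-shuffles:
59 → 44 → 14 → 27 → 53 → 32 → 63 → 52 → 30 → 59
It first returns after 9 out-shuffles.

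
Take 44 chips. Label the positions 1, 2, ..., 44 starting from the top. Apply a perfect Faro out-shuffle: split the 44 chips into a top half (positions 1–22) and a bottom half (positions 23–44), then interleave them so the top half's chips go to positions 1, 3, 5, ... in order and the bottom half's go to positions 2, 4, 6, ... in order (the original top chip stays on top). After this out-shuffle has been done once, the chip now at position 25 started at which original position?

Work backwards from position 25, undoing one out-shuffle at a time:
25 ← 13
So the chip now at position 25 started at position 13.

13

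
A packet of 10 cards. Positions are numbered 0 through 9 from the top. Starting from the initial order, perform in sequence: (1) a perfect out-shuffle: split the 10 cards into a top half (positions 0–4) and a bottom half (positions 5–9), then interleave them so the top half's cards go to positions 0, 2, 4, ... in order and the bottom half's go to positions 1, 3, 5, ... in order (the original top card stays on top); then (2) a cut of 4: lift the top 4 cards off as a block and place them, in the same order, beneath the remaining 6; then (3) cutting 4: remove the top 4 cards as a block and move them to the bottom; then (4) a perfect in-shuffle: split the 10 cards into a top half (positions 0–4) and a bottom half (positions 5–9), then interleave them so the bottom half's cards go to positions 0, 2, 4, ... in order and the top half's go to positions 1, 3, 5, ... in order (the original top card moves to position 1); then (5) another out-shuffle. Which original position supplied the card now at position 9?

1

Undo the operations in reverse order, starting from position 9:
  undo op 5 (out-shuffle, from bottom half): 9 ← 9
  undo op 4 (in-shuffle, from top half): 9 ← 4
  undo op 3 (cut 4): 4 ← 8
  undo op 2 (cut 4): 8 ← 2
  undo op 1 (out-shuffle, from top half): 2 ← 1
So the card at position 9 came from original position 1.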